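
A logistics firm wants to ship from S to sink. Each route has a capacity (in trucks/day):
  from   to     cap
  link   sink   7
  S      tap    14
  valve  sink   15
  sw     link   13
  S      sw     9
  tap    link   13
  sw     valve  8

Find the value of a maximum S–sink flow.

15

Augment S->tap->link->sink: bottleneck 7. Total 7.
Augment S->sw->valve->sink: bottleneck 8. Total 15.
No augmenting path remains in the residual graph.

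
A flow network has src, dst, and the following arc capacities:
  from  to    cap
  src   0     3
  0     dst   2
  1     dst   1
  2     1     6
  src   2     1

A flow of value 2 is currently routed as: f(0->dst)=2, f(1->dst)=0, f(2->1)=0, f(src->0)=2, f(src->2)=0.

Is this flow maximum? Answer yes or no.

No

Residual path src->2->1->dst has bottleneck 1 > 0.
Pushing 1 along it raises the flow to 3, so the given flow is not maximum.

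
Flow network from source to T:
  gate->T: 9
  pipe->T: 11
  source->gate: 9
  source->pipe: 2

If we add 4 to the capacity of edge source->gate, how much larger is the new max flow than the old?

Original max flow = 11.
Even with extra capacity on source->gate, another cut of capacity 11 remains binding.
New max flow = 11. Increase = 0.

0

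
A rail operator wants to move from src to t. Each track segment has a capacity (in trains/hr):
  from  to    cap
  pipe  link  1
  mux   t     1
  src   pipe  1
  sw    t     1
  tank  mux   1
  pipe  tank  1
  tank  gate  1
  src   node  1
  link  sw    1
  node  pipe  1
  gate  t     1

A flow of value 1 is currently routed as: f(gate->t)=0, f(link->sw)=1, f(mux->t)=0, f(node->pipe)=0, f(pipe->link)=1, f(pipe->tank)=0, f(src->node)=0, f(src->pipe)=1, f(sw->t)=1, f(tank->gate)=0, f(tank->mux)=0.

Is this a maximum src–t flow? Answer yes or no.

No

Residual path src->node->pipe->tank->gate->t has bottleneck 1 > 0.
Pushing 1 along it raises the flow to 2, so the given flow is not maximum.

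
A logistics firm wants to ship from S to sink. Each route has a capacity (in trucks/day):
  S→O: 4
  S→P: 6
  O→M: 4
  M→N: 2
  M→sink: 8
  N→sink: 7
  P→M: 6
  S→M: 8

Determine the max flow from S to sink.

10

Augment S→M→sink: bottleneck 8. Total 8.
Augment S→O→M→N→sink: bottleneck 2. Total 10.
No augmenting path remains in the residual graph.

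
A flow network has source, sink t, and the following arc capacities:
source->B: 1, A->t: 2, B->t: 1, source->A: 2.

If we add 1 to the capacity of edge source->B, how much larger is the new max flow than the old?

Original max flow = 3.
Even with extra capacity on source->B, another cut of capacity 3 remains binding.
New max flow = 3. Increase = 0.

0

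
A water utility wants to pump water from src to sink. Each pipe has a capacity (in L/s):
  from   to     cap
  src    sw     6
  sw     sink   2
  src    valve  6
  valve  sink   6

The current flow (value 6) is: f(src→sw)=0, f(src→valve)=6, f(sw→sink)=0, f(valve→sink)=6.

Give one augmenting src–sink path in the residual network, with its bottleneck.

src→sw→sink, bottleneck 2

Residual along src→sw→sink: src→sw: 6, sw→sink: 2.
Bottleneck = min = 2.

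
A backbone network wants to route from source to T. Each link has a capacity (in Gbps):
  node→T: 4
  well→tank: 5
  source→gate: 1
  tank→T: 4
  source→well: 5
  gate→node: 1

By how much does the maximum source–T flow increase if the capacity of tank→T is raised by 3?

1

Original max flow = 5.
After raising cap(tank→T), augmenting paths through that edge carry 1 more unit.
New max flow = 6. Increase = 1.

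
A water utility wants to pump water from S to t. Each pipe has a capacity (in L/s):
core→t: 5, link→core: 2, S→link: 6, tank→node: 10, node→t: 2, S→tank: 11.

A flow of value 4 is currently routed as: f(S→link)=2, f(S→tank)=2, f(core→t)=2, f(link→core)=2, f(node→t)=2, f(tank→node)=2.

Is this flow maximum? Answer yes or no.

Residual reachable from S: {S, link, node, tank}; t is not reachable.
Saturated cut: link→core, node→t with total capacity 4 = current flow value. Flow is maximum.

Yes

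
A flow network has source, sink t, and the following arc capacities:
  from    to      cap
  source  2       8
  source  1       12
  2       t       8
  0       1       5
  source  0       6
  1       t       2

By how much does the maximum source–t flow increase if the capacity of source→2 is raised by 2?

Original max flow = 10.
Even with extra capacity on source→2, another cut of capacity 10 remains binding.
New max flow = 10. Increase = 0.

0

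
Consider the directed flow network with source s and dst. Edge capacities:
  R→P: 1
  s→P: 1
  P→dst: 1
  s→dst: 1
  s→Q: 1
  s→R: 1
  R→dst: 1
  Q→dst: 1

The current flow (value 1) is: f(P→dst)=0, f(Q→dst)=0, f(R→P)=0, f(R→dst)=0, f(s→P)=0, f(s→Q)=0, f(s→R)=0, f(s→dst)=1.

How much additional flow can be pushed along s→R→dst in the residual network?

1

Residual capacities along the path: s→R: 1, R→dst: 1.
Minimum is 1.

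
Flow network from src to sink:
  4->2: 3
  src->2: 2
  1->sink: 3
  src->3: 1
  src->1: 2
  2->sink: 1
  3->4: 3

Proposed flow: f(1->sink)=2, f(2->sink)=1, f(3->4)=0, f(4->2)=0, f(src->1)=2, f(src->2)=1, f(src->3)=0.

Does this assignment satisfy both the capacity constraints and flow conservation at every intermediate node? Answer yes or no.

Yes

Every edge has 0 ≤ f(e) ≤ cap(e).
At each intermediate node, inflow equals outflow.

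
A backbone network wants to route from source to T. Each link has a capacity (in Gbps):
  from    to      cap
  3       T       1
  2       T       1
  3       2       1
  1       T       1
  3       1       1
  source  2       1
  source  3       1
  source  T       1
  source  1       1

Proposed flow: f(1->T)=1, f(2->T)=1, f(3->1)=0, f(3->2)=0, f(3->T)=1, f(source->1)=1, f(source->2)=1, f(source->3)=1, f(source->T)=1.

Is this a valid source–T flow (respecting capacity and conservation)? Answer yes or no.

Every edge has 0 ≤ f(e) ≤ cap(e).
At each intermediate node, inflow equals outflow.

Yes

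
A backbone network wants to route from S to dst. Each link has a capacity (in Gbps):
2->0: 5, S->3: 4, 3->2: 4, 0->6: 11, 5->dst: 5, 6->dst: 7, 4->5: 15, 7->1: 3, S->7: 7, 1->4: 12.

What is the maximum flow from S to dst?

7

Augment S->3->2->0->6->dst: bottleneck 4. Total 4.
Augment S->7->1->4->5->dst: bottleneck 3. Total 7.
No augmenting path remains in the residual graph.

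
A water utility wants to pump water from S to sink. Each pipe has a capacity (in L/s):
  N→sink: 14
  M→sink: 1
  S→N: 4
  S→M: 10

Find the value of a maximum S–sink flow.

5

Augment S→N→sink: bottleneck 4. Total 4.
Augment S→M→sink: bottleneck 1. Total 5.
No augmenting path remains in the residual graph.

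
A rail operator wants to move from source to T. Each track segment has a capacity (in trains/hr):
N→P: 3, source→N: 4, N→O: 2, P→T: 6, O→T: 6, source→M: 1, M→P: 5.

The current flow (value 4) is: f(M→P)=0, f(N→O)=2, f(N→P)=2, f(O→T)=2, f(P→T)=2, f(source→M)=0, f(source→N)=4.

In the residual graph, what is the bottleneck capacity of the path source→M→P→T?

1

Residual capacities along the path: source→M: 1, M→P: 5, P→T: 4.
Minimum is 1.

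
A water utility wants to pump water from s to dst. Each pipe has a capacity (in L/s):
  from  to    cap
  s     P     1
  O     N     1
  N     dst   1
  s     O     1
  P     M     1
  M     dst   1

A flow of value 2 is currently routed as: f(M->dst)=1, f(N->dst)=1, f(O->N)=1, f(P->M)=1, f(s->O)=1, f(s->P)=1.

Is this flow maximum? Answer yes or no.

Residual reachable from s: {s}; dst is not reachable.
Saturated cut: s->O, s->P with total capacity 2 = current flow value. Flow is maximum.

Yes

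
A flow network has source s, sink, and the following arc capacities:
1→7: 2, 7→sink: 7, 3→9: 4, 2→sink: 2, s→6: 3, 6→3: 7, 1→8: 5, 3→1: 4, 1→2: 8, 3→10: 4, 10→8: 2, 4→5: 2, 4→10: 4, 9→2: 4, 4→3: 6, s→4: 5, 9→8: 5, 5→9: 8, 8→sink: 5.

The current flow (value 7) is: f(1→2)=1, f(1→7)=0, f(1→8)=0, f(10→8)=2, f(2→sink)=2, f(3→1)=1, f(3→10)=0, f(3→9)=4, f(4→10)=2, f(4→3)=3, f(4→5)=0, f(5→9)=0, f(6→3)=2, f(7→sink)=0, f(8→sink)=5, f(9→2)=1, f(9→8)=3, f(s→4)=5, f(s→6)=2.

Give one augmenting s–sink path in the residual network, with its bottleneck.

Residual along s→6→3→1→7→sink: s→6: 1, 6→3: 5, 3→1: 3, 1→7: 2, 7→sink: 7.
Bottleneck = min = 1.

s→6→3→1→7→sink, bottleneck 1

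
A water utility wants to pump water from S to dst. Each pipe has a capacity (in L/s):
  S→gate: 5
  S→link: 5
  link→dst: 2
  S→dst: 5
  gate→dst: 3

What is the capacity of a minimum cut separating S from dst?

10

Max flow = 10 (via 3 augmenting paths).
In the residual at optimum, the set reachable from S is {S, gate, link}.
Cut edges: S→dst (cap 5), link→dst (cap 2), gate→dst (cap 3). Sum = 10.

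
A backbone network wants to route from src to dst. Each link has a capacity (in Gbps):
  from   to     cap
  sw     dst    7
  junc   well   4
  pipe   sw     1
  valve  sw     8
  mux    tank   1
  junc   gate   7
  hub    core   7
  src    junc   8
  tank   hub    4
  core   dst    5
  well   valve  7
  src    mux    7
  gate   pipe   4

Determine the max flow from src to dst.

6

Augment src->mux->tank->hub->core->dst: bottleneck 1. Total 1.
Augment src->junc->gate->pipe->sw->dst: bottleneck 1. Total 2.
Augment src->junc->well->valve->sw->dst: bottleneck 4. Total 6.
No augmenting path remains in the residual graph.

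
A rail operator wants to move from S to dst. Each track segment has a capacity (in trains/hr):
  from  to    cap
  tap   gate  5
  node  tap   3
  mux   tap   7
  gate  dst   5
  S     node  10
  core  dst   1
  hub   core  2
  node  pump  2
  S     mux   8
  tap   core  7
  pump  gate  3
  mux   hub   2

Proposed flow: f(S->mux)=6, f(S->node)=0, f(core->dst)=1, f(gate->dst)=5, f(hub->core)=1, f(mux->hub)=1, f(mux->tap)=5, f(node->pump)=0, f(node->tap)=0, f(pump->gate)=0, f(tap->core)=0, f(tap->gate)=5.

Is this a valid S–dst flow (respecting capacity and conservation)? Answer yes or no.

Every edge has 0 ≤ f(e) ≤ cap(e).
At each intermediate node, inflow equals outflow.

Yes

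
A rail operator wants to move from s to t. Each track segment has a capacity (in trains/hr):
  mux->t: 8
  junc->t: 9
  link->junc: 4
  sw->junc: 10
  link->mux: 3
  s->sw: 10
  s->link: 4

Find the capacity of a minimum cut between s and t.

12

Max flow = 12 (via 2 augmenting paths).
In the residual at optimum, the set reachable from s is {junc, link, s, sw}.
Cut edges: link->mux (cap 3), junc->t (cap 9). Sum = 12.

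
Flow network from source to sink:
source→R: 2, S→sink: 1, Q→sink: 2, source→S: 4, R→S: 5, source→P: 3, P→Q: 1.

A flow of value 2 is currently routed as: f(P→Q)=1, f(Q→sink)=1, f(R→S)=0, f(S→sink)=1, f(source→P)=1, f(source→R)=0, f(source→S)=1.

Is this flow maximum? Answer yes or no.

Yes

Residual reachable from source: {P, R, S, source}; sink is not reachable.
Saturated cut: P→Q, S→sink with total capacity 2 = current flow value. Flow is maximum.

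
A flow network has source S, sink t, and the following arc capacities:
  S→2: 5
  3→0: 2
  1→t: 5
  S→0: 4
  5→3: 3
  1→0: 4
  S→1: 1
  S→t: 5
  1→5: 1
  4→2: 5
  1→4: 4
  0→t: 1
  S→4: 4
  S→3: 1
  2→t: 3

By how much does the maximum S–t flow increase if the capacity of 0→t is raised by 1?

Original max flow = 10.
After raising cap(0→t), augmenting paths through that edge carry 1 more unit.
New max flow = 11. Increase = 1.

1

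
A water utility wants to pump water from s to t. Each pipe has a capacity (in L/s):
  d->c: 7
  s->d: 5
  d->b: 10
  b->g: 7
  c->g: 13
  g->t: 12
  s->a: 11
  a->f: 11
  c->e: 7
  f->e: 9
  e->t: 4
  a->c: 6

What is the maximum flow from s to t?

15

Augment s->a->f->e->t: bottleneck 4. Total 4.
Augment s->a->c->g->t: bottleneck 6. Total 10.
Augment s->d->c->g->t: bottleneck 5. Total 15.
No augmenting path remains in the residual graph.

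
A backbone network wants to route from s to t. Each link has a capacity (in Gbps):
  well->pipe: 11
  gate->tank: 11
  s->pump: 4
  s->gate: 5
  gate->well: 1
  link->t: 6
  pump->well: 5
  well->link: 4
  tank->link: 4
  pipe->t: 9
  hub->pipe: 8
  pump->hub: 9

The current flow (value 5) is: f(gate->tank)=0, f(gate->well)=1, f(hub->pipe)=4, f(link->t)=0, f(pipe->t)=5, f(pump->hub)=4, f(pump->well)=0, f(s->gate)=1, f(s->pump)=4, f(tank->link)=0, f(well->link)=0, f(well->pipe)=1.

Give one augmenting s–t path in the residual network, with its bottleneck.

Residual along s->gate->tank->link->t: s->gate: 4, gate->tank: 11, tank->link: 4, link->t: 6.
Bottleneck = min = 4.

s->gate->tank->link->t, bottleneck 4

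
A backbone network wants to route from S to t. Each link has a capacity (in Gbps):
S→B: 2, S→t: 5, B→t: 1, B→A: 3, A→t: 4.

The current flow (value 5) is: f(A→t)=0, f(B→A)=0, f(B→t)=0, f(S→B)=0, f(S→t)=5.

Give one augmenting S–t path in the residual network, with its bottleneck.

S→B→t, bottleneck 1

Residual along S→B→t: S→B: 2, B→t: 1.
Bottleneck = min = 1.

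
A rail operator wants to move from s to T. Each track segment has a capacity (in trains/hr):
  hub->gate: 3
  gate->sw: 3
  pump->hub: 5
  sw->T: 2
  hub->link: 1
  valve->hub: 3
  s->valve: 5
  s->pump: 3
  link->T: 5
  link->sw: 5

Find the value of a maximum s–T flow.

Augment s->pump->hub->link->T: bottleneck 1. Total 1.
Augment s->pump->hub->gate->sw->T: bottleneck 2. Total 3.
No augmenting path remains in the residual graph.

3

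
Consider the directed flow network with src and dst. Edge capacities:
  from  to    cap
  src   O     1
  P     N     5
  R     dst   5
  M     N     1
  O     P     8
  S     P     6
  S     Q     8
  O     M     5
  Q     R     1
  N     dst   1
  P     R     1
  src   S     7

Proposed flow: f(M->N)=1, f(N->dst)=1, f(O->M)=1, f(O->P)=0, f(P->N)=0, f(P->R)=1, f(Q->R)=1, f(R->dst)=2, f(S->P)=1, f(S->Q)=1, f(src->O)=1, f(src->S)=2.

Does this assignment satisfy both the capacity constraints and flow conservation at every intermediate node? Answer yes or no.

Yes

Every edge has 0 ≤ f(e) ≤ cap(e).
At each intermediate node, inflow equals outflow.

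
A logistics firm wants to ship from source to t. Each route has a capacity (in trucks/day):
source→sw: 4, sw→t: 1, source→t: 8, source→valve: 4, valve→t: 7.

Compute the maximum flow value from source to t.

13

Augment source→t: bottleneck 8. Total 8.
Augment source→valve→t: bottleneck 4. Total 12.
Augment source→sw→t: bottleneck 1. Total 13.
No augmenting path remains in the residual graph.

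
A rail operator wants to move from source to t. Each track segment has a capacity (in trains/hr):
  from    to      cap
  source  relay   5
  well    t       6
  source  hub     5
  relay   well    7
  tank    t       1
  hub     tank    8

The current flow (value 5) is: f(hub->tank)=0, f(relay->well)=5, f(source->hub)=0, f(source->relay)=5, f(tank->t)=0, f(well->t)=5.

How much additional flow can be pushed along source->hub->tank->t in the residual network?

Residual capacities along the path: source->hub: 5, hub->tank: 8, tank->t: 1.
Minimum is 1.

1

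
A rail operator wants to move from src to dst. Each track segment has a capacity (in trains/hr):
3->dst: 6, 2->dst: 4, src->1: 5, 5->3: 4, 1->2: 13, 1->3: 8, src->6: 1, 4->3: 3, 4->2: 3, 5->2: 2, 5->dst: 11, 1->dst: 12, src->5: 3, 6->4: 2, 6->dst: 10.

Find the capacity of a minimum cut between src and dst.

Max flow = 9 (via 3 augmenting paths).
In the residual at optimum, the set reachable from src is {src}.
Cut edges: src->5 (cap 3), src->6 (cap 1), src->1 (cap 5). Sum = 9.

9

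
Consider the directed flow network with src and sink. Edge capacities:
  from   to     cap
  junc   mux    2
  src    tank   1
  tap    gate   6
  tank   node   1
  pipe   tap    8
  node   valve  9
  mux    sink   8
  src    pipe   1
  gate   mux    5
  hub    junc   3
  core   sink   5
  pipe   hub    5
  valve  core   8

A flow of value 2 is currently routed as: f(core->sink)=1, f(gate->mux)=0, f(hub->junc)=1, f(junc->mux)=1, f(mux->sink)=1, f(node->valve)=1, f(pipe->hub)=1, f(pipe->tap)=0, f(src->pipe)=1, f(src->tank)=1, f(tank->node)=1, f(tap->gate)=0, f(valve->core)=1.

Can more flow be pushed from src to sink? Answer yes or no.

No

Residual reachable from src: {src}; sink is not reachable.
Saturated cut: src->tank, src->pipe with total capacity 2 = current flow value. Flow is maximum.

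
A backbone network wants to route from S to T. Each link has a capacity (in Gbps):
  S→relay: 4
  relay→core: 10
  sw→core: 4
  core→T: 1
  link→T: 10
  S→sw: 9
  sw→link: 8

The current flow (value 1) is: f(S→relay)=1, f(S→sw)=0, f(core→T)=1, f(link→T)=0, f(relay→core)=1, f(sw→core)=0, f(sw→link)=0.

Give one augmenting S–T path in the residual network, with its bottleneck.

S→sw→link→T, bottleneck 8

Residual along S→sw→link→T: S→sw: 9, sw→link: 8, link→T: 10.
Bottleneck = min = 8.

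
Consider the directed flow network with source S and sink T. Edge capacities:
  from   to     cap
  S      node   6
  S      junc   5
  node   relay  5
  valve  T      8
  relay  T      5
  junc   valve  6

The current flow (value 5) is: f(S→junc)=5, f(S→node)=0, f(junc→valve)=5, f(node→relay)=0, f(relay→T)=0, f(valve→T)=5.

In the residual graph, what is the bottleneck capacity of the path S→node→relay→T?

Residual capacities along the path: S→node: 6, node→relay: 5, relay→T: 5.
Minimum is 5.

5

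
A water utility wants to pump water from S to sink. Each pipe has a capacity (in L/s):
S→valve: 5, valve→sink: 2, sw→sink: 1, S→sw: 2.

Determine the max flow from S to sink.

Augment S→sw→sink: bottleneck 1. Total 1.
Augment S→valve→sink: bottleneck 2. Total 3.
No augmenting path remains in the residual graph.

3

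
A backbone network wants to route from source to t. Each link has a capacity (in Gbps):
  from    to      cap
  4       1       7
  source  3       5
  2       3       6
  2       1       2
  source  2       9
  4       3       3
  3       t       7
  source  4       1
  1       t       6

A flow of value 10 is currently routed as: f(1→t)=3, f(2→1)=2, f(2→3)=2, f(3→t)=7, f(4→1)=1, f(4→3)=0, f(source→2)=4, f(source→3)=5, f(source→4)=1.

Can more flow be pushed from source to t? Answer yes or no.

No

Residual reachable from source: {2, 3, source}; t is not reachable.
Saturated cut: source→4, 2→1, 3→t with total capacity 10 = current flow value. Flow is maximum.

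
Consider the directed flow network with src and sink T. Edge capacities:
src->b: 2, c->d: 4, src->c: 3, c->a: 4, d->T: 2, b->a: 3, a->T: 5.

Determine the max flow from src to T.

5

Augment src->c->d->T: bottleneck 2. Total 2.
Augment src->c->a->T: bottleneck 1. Total 3.
Augment src->b->a->T: bottleneck 2. Total 5.
No augmenting path remains in the residual graph.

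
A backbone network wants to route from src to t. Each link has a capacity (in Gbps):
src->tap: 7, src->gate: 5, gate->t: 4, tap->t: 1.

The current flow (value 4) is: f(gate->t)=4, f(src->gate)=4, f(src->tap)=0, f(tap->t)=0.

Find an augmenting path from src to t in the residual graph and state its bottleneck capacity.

Residual along src->tap->t: src->tap: 7, tap->t: 1.
Bottleneck = min = 1.

src->tap->t, bottleneck 1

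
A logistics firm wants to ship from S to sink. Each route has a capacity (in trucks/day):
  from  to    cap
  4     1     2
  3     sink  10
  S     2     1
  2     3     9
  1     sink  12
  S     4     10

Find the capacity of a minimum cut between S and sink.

Max flow = 3 (via 2 augmenting paths).
In the residual at optimum, the set reachable from S is {4, S}.
Cut edges: 4→1 (cap 2), S→2 (cap 1). Sum = 3.

3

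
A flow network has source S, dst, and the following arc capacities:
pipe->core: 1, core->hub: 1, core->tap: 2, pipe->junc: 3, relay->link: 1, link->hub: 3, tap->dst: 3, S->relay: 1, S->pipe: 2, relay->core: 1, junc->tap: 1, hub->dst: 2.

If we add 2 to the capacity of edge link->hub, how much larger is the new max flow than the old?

0

Original max flow = 3.
Edge link->hub does not cross the min cut (source side {S}), so extra capacity there cannot help.
New max flow = 3. Increase = 0.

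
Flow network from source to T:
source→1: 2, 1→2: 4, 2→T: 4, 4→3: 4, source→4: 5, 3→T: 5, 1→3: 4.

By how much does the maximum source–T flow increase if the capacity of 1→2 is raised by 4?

Original max flow = 6.
Edge 1→2 does not cross the min cut (source side {4, source}), so extra capacity there cannot help.
New max flow = 6. Increase = 0.

0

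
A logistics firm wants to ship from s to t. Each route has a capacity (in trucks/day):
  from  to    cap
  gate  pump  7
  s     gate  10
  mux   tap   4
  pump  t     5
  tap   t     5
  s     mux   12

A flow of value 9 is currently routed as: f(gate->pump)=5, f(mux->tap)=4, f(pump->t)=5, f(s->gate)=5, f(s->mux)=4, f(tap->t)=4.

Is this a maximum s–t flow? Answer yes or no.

Yes

Residual reachable from s: {gate, mux, pump, s}; t is not reachable.
Saturated cut: mux->tap, pump->t with total capacity 9 = current flow value. Flow is maximum.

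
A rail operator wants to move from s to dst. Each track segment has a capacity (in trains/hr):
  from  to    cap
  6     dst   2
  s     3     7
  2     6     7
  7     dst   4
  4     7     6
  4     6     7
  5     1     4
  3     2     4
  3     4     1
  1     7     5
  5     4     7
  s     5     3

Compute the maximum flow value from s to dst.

Augment s->3->2->6->dst: bottleneck 2. Total 2.
Augment s->3->4->7->dst: bottleneck 1. Total 3.
Augment s->5->4->7->dst: bottleneck 3. Total 6.
No augmenting path remains in the residual graph.

6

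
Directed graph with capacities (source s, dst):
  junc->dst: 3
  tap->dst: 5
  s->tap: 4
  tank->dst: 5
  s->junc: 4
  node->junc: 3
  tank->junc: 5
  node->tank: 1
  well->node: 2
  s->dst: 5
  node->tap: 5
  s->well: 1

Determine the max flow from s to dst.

13

Augment s->dst: bottleneck 5. Total 5.
Augment s->tap->dst: bottleneck 4. Total 9.
Augment s->junc->dst: bottleneck 3. Total 12.
Augment s->well->node->tap->dst: bottleneck 1. Total 13.
No augmenting path remains in the residual graph.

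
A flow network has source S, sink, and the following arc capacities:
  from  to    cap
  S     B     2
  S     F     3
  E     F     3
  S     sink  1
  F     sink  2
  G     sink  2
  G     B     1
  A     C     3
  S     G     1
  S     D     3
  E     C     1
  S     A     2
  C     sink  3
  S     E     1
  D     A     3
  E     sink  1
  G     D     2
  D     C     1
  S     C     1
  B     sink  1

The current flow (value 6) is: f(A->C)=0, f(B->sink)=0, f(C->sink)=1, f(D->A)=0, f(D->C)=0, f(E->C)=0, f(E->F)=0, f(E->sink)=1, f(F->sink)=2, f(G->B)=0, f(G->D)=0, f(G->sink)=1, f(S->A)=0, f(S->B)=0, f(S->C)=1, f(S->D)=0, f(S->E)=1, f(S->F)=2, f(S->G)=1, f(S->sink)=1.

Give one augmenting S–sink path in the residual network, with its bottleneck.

S->B->sink, bottleneck 1

Residual along S->B->sink: S->B: 2, B->sink: 1.
Bottleneck = min = 1.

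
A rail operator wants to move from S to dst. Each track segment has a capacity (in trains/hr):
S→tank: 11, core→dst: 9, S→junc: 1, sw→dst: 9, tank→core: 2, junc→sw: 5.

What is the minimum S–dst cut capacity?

Max flow = 3 (via 2 augmenting paths).
In the residual at optimum, the set reachable from S is {S, tank}.
Cut edges: tank→core (cap 2), S→junc (cap 1). Sum = 3.

3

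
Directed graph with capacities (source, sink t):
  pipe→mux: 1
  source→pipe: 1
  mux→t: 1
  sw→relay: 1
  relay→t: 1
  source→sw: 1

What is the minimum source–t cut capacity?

2

Max flow = 2 (via 2 augmenting paths).
In the residual at optimum, the set reachable from source is {source}.
Cut edges: source→sw (cap 1), source→pipe (cap 1). Sum = 2.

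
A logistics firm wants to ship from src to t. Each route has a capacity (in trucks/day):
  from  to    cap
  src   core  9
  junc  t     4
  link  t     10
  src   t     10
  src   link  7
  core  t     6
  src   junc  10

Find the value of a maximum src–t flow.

Augment src->t: bottleneck 10. Total 10.
Augment src->core->t: bottleneck 6. Total 16.
Augment src->junc->t: bottleneck 4. Total 20.
Augment src->link->t: bottleneck 7. Total 27.
No augmenting path remains in the residual graph.

27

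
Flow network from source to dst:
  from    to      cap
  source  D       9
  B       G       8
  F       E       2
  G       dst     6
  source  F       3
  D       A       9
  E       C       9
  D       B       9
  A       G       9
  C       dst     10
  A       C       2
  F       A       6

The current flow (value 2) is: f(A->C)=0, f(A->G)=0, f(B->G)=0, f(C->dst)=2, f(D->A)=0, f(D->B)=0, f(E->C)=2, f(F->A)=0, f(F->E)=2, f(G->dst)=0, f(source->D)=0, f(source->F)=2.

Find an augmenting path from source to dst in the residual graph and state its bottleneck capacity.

source->F->A->C->dst, bottleneck 1

Residual along source->F->A->C->dst: source->F: 1, F->A: 6, A->C: 2, C->dst: 8.
Bottleneck = min = 1.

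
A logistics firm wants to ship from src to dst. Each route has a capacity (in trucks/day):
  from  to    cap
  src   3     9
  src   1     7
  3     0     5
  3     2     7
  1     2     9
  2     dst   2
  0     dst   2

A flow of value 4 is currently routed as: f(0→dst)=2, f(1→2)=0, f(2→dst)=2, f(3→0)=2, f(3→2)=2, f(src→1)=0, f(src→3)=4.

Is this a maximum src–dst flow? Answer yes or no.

Residual reachable from src: {0, 1, 2, 3, src}; dst is not reachable.
Saturated cut: 0→dst, 2→dst with total capacity 4 = current flow value. Flow is maximum.

Yes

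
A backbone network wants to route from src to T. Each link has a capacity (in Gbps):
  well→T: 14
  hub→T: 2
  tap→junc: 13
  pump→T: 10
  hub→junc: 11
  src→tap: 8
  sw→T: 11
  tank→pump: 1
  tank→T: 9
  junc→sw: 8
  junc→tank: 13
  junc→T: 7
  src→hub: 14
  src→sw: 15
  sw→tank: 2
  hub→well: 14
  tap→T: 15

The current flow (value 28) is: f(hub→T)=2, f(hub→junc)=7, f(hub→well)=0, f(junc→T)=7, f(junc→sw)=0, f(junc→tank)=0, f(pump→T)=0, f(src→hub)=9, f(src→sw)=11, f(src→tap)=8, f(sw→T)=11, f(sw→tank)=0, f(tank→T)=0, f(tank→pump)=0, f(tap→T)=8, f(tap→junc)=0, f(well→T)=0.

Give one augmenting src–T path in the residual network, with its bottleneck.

Residual along src→hub→well→T: src→hub: 5, hub→well: 14, well→T: 14.
Bottleneck = min = 5.

src→hub→well→T, bottleneck 5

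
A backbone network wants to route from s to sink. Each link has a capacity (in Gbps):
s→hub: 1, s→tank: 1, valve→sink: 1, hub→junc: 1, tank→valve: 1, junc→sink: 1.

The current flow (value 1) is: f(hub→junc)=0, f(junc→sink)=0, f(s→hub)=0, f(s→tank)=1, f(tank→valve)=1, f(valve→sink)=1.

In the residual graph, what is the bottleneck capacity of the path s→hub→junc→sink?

Residual capacities along the path: s→hub: 1, hub→junc: 1, junc→sink: 1.
Minimum is 1.

1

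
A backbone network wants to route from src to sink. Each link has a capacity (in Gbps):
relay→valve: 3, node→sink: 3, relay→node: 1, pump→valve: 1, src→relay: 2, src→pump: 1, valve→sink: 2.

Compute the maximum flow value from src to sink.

Augment src→relay→node→sink: bottleneck 1. Total 1.
Augment src→relay→valve→sink: bottleneck 1. Total 2.
Augment src→pump→valve→sink: bottleneck 1. Total 3.
No augmenting path remains in the residual graph.

3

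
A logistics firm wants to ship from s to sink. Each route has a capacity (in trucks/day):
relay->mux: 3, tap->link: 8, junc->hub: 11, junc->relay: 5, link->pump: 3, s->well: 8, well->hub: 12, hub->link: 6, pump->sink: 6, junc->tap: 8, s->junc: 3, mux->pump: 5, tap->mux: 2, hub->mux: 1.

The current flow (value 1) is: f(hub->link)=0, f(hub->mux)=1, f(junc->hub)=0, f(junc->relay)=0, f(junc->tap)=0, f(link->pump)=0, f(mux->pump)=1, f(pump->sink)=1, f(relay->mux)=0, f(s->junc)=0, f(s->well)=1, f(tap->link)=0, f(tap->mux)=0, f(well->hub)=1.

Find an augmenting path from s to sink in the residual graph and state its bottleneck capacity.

s->well->hub->link->pump->sink, bottleneck 3

Residual along s->well->hub->link->pump->sink: s->well: 7, well->hub: 11, hub->link: 6, link->pump: 3, pump->sink: 5.
Bottleneck = min = 3.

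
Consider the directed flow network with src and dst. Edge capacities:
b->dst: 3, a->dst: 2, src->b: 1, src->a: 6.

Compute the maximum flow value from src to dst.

Augment src->b->dst: bottleneck 1. Total 1.
Augment src->a->dst: bottleneck 2. Total 3.
No augmenting path remains in the residual graph.

3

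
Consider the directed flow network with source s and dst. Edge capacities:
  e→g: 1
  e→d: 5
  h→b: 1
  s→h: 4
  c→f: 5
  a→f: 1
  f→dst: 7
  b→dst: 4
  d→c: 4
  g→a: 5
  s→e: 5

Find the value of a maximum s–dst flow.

Augment s→h→b→dst: bottleneck 1. Total 1.
Augment s→e→d→c→f→dst: bottleneck 4. Total 5.
Augment s→e→g→a→f→dst: bottleneck 1. Total 6.
No augmenting path remains in the residual graph.

6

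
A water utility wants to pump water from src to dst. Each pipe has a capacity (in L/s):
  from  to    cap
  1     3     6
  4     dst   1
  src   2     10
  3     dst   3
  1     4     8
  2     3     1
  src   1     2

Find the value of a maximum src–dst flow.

3

Augment src->1->4->dst: bottleneck 1. Total 1.
Augment src->1->3->dst: bottleneck 1. Total 2.
Augment src->2->3->dst: bottleneck 1. Total 3.
No augmenting path remains in the residual graph.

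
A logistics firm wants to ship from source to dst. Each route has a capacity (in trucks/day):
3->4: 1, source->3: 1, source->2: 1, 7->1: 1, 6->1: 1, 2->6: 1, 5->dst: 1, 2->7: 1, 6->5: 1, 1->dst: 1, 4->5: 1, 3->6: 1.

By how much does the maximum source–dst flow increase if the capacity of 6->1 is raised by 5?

0

Original max flow = 2.
Edge 6->1 does not cross the min cut (source side {source}), so extra capacity there cannot help.
New max flow = 2. Increase = 0.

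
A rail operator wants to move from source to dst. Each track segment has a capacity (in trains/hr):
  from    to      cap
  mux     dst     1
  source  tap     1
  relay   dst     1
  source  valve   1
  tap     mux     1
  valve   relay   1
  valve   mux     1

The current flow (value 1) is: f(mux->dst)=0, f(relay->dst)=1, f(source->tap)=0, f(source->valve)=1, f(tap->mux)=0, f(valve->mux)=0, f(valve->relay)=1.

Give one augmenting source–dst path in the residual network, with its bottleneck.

source->tap->mux->dst, bottleneck 1

Residual along source->tap->mux->dst: source->tap: 1, tap->mux: 1, mux->dst: 1.
Bottleneck = min = 1.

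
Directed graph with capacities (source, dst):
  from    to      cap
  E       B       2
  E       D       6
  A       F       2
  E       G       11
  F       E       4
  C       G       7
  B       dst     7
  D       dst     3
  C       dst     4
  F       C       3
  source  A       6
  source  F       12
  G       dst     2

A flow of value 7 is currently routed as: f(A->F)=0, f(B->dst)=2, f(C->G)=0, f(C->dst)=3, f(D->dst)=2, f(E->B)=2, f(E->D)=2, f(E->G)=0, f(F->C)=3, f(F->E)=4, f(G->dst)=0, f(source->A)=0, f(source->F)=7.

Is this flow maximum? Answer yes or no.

Residual reachable from source: {A, F, source}; dst is not reachable.
Saturated cut: F->E, F->C with total capacity 7 = current flow value. Flow is maximum.

Yes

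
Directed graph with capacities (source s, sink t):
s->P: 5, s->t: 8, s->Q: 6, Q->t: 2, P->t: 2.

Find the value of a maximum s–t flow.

Augment s->t: bottleneck 8. Total 8.
Augment s->P->t: bottleneck 2. Total 10.
Augment s->Q->t: bottleneck 2. Total 12.
No augmenting path remains in the residual graph.

12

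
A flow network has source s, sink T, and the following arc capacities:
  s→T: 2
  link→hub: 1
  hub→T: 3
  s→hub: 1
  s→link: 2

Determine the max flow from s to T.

Augment s→T: bottleneck 2. Total 2.
Augment s→hub→T: bottleneck 1. Total 3.
Augment s→link→hub→T: bottleneck 1. Total 4.
No augmenting path remains in the residual graph.

4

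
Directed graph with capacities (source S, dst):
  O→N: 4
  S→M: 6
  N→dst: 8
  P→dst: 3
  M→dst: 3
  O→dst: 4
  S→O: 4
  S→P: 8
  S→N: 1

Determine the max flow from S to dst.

11

Augment S→O→dst: bottleneck 4. Total 4.
Augment S→N→dst: bottleneck 1. Total 5.
Augment S→M→dst: bottleneck 3. Total 8.
Augment S→P→dst: bottleneck 3. Total 11.
No augmenting path remains in the residual graph.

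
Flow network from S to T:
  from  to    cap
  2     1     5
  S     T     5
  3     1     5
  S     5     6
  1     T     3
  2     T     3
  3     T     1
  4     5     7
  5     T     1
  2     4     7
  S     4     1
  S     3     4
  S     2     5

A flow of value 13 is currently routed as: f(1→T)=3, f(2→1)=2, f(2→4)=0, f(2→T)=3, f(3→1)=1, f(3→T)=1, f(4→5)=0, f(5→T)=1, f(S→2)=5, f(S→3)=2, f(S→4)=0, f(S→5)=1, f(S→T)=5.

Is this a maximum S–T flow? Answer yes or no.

Yes

Residual reachable from S: {1, 2, 3, 4, 5, S}; T is not reachable.
Saturated cut: S→T, 2→T, 3→T, 1→T, 5→T with total capacity 13 = current flow value. Flow is maximum.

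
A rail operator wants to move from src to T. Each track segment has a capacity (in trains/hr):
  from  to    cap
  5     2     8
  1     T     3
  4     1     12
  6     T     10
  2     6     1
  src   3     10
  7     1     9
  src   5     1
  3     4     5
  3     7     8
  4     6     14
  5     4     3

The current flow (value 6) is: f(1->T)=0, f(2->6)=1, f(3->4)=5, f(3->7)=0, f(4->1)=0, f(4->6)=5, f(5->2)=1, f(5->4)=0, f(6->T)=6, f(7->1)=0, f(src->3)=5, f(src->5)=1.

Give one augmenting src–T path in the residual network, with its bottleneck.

Residual along src->3->7->1->T: src->3: 5, 3->7: 8, 7->1: 9, 1->T: 3.
Bottleneck = min = 3.

src->3->7->1->T, bottleneck 3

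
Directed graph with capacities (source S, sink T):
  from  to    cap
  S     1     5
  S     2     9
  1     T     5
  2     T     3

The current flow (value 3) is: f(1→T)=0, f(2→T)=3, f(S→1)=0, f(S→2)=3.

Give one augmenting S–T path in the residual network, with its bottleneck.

Residual along S→1→T: S→1: 5, 1→T: 5.
Bottleneck = min = 5.

S→1→T, bottleneck 5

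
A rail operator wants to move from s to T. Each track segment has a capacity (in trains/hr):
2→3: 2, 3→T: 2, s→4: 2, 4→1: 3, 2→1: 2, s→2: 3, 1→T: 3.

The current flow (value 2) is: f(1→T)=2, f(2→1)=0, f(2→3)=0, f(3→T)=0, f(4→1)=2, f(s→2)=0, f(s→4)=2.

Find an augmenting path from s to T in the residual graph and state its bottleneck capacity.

Residual along s→2→1→T: s→2: 3, 2→1: 2, 1→T: 1.
Bottleneck = min = 1.

s→2→1→T, bottleneck 1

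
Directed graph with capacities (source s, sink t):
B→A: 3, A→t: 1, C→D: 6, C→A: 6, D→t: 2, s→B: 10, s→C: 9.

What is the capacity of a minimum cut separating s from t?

Max flow = 3 (via 2 augmenting paths).
In the residual at optimum, the set reachable from s is {A, B, C, D, s}.
Cut edges: D→t (cap 2), A→t (cap 1). Sum = 3.

3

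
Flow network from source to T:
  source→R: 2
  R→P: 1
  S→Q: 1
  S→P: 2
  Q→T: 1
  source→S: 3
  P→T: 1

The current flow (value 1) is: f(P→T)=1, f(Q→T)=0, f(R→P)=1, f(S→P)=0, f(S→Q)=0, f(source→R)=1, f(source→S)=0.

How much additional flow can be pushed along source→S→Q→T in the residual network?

1

Residual capacities along the path: source→S: 3, S→Q: 1, Q→T: 1.
Minimum is 1.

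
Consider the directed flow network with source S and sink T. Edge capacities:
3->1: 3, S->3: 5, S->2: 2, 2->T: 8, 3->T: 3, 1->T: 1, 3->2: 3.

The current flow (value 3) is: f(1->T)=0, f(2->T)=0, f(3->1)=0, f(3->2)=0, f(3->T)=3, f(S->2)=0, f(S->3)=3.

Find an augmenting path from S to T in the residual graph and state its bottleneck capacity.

S->2->T, bottleneck 2

Residual along S->2->T: S->2: 2, 2->T: 8.
Bottleneck = min = 2.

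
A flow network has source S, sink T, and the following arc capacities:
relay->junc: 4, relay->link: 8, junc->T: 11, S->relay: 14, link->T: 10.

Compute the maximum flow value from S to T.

12

Augment S->relay->link->T: bottleneck 8. Total 8.
Augment S->relay->junc->T: bottleneck 4. Total 12.
No augmenting path remains in the residual graph.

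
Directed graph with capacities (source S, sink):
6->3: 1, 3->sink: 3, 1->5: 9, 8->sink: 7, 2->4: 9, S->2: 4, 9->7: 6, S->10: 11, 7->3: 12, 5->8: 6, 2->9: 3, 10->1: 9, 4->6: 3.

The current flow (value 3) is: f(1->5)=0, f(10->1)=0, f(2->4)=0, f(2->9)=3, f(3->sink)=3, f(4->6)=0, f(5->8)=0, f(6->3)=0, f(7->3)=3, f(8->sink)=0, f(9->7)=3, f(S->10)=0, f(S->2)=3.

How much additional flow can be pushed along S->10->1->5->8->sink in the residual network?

6

Residual capacities along the path: S->10: 11, 10->1: 9, 1->5: 9, 5->8: 6, 8->sink: 7.
Minimum is 6.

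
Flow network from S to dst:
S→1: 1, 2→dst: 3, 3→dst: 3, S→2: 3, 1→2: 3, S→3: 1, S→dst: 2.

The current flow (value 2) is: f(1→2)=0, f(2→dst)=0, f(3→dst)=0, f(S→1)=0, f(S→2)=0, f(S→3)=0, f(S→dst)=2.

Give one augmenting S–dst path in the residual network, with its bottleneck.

S→2→dst, bottleneck 3

Residual along S→2→dst: S→2: 3, 2→dst: 3.
Bottleneck = min = 3.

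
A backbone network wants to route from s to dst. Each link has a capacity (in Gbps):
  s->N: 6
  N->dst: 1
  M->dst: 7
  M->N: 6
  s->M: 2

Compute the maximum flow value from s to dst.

3

Augment s->M->dst: bottleneck 2. Total 2.
Augment s->N->dst: bottleneck 1. Total 3.
No augmenting path remains in the residual graph.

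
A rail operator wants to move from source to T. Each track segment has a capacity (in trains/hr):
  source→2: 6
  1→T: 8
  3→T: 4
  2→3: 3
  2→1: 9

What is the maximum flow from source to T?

6

Augment source→2→3→T: bottleneck 3. Total 3.
Augment source→2→1→T: bottleneck 3. Total 6.
No augmenting path remains in the residual graph.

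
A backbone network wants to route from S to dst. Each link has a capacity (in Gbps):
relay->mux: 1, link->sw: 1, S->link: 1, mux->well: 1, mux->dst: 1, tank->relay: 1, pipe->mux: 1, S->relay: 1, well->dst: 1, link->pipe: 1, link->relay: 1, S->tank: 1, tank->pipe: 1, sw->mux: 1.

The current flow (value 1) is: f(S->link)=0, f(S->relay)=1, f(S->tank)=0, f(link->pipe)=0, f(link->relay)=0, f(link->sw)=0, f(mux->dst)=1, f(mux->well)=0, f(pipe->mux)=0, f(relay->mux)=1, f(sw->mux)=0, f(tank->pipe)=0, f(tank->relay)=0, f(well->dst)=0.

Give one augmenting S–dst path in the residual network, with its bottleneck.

S->link->sw->mux->well->dst, bottleneck 1

Residual along S->link->sw->mux->well->dst: S->link: 1, link->sw: 1, sw->mux: 1, mux->well: 1, well->dst: 1.
Bottleneck = min = 1.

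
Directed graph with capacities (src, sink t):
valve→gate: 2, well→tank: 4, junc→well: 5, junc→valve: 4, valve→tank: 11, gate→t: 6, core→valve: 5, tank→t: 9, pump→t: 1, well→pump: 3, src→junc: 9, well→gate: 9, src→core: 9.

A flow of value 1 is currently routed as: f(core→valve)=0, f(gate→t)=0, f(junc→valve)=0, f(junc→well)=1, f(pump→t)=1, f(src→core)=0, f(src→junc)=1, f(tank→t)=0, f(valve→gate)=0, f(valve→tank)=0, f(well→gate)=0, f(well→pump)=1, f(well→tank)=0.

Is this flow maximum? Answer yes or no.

Residual path src→junc→well→tank→t has bottleneck 4 > 0.
Pushing 4 along it raises the flow to 5, so the given flow is not maximum.

No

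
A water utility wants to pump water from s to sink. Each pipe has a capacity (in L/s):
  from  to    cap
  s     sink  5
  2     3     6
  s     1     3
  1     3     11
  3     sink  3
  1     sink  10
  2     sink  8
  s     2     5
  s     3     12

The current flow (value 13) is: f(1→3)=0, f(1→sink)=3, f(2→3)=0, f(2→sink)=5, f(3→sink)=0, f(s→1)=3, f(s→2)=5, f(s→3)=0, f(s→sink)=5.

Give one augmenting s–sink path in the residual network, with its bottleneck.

Residual along s→3→sink: s→3: 12, 3→sink: 3.
Bottleneck = min = 3.

s→3→sink, bottleneck 3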